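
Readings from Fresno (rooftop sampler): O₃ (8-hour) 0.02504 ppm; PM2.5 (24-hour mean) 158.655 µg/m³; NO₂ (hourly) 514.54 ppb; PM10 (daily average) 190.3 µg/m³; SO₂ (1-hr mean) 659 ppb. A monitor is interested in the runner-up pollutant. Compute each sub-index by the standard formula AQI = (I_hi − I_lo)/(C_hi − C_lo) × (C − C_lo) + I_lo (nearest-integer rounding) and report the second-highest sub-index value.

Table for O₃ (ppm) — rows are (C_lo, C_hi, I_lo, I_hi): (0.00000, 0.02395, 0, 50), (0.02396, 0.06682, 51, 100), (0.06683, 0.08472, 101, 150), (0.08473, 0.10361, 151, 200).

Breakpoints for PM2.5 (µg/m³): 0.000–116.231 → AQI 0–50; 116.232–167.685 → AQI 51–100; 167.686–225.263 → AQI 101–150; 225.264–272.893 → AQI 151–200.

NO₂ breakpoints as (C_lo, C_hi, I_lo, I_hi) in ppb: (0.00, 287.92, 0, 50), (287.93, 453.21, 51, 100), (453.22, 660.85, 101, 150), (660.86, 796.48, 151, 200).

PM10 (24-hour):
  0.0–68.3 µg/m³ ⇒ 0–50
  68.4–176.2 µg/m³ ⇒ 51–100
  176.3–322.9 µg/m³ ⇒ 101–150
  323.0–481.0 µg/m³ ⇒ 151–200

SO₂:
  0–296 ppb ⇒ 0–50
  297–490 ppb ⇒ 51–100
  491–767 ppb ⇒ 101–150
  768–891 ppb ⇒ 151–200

O₃ 0.02504: bracket 0.02396–0.06682 → index 51–100; slope 49/0.04286, offset 0.00108.
AQI = 51 + 49/0.04286·0.00108 ≈ 52.23 ⇒ 52.
PM2.5: 158.655 ∈ [116.232, 167.685] ↔ index [51, 100].
51 + (158.655−116.232)·(100−51)/(167.685−116.232) = 51 + 42.423·49/51.453 ≈ 91.40, so AQI = 91.
NO₂: 514.54 ∈ [453.22, 660.85] ↔ index [101, 150].
101 + (514.54−453.22)·(150−101)/(660.85−453.22) = 101 + 61.32·49/207.63 ≈ 115.47, so AQI = 115.
PM10 190.3: bracket 176.3–322.9 → index 101–150; slope 49/146.6, offset 14.0.
AQI = 101 + 49/146.6·14.0 ≈ 105.68 ⇒ 106.
SO₂: row 491–767 (AQI 101–150). (150−101)·(659−491)/(767−491) + 101 = 49·168/276 + 101 ≈ 130.83 → 131.
Sub-indices: O₃→52, PM2.5→91, NO₂→115, PM10→106, SO₂→131. Ranked high→low: 131, 115, 106, 91, 52. Second-highest sub-index = 115.

115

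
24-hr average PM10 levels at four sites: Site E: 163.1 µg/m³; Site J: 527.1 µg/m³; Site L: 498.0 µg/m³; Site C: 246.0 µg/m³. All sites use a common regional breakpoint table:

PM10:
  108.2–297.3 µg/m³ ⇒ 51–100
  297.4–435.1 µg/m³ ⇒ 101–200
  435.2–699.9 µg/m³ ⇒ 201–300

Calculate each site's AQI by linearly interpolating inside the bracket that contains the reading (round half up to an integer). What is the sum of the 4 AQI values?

Site E: 163.1 lies in 108.2–297.3, so I_lo=51, I_hi=100, C_lo=108.2, C_hi=297.3.
(100−51)/(297.3−108.2) × (163.1−108.2) + 51 = 49/189.1 × 54.9 + 51 ≈ 65.23 → 65.
Site J 527.1: bracket 435.2–699.9 → index 201–300; slope 99/264.7, offset 91.9.
AQI = 201 + 99/264.7·91.9 ≈ 235.37 ⇒ 235.
Site L: row 435.2–699.9 (AQI 201–300). (300−201)·(498.0−435.2)/(699.9−435.2) + 201 = 99·62.8/264.7 + 201 ≈ 224.49 → 224.
Site C: 246.0 lies in 108.2–297.3, so I_lo=51, I_hi=100, C_lo=108.2, C_hi=297.3.
(100−51)/(297.3−108.2) × (246.0−108.2) + 51 = 49/189.1 × 137.8 + 51 ≈ 86.71 → 87.
AQIs: Site E=65, Site J=235, Site L=224, Site C=87. Sum = 65 + 235 + 224 + 87 = 611.

611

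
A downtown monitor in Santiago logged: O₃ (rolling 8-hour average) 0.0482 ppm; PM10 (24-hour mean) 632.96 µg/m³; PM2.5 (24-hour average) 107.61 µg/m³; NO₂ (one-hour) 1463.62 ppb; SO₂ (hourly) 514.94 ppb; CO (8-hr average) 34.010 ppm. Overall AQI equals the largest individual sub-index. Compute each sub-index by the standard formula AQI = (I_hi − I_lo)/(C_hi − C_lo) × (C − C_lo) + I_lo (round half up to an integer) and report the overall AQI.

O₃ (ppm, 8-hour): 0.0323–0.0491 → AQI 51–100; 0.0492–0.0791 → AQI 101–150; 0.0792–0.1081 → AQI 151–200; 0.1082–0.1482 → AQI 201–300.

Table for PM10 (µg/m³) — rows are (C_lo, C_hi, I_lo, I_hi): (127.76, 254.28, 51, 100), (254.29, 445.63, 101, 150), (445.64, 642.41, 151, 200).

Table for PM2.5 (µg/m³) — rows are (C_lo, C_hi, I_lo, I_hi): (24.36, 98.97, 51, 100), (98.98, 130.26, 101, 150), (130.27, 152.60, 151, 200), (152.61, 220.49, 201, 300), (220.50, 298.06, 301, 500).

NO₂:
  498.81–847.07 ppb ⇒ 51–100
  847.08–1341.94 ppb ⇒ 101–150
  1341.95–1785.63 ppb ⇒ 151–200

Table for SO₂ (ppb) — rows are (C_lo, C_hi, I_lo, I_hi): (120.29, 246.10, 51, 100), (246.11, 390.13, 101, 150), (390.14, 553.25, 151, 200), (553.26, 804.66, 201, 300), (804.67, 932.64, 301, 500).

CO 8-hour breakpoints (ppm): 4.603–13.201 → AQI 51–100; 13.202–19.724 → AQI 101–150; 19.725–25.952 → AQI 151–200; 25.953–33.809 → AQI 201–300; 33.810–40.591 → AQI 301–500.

O₃: 0.0482 ∈ [0.0323, 0.0491] ↔ index [51, 100].
51 + (0.0482−0.0323)·(100−51)/(0.0491−0.0323) = 51 + 0.0159·49/0.0168 ≈ 97.38, so AQI = 97.
PM10: row 445.64–642.41 (AQI 151–200). (200−151)·(632.96−445.64)/(642.41−445.64) + 151 = 49·187.32/196.77 + 151 ≈ 197.65 → 198.
PM2.5: 107.61 ∈ [98.98, 130.26] ↔ index [101, 150].
101 + (107.61−98.98)·(150−101)/(130.26−98.98) = 101 + 8.63·49/31.28 ≈ 114.52, so AQI = 115.
NO₂ 1463.62: bracket 1341.95–1785.63 → index 151–200; slope 49/443.68, offset 121.67.
AQI = 151 + 49/443.68·121.67 ≈ 164.44 ⇒ 164.
SO₂: 514.94 lies in 390.14–553.25, so I_lo=151, I_hi=200, C_lo=390.14, C_hi=553.25.
(200−151)/(553.25−390.14) × (514.94−390.14) + 151 = 49/163.11 × 124.80 + 151 ≈ 188.49 → 188.
CO 34.010: bracket 33.810–40.591 → index 301–500; slope 199/6.781, offset 0.200.
AQI = 301 + 199/6.781·0.200 ≈ 306.87 ⇒ 307.
Sub-indices: O₃→97, PM10→198, PM2.5→115, NO₂→164, SO₂→188, CO→307. Overall AQI = max = 307; dominant pollutant is CO.
AQI 307: Hazardous.

307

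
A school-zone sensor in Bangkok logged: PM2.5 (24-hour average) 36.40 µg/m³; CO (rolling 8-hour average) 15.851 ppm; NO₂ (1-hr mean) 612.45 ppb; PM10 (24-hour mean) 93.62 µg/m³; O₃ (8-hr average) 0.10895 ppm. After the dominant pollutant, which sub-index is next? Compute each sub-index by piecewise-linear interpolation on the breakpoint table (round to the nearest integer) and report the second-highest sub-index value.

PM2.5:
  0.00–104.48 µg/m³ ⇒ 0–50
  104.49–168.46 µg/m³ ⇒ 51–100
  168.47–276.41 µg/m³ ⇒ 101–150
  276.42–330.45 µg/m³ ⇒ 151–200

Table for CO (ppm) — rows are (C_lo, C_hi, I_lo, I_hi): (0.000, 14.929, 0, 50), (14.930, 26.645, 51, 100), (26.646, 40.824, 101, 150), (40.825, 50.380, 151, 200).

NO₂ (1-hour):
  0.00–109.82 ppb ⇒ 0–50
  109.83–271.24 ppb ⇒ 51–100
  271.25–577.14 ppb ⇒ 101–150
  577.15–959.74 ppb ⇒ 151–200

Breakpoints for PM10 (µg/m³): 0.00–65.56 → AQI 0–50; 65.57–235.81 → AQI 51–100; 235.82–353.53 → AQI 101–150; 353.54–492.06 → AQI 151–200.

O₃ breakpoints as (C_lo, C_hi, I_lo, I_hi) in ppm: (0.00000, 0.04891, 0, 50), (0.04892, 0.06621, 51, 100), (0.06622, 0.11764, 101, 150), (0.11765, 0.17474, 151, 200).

PM2.5: 36.40 lies in 0.00–104.48, so I_lo=0, I_hi=50, C_lo=0.00, C_hi=104.48.
(50−0)/(104.48−0.00) × (36.40−0.00) + 0 = 50/104.48 × 36.40 + 0 ≈ 17.42 → 17.
CO 15.851: bracket 14.930–26.645 → index 51–100; slope 49/11.715, offset 0.921.
AQI = 51 + 49/11.715·0.921 ≈ 54.85 ⇒ 55.
NO₂: 612.45 ∈ [577.15, 959.74] ↔ index [151, 200].
151 + (612.45−577.15)·(200−151)/(959.74−577.15) = 151 + 35.30·49/382.59 ≈ 155.52, so AQI = 156.
PM10: 93.62 lies in 65.57–235.81, so I_lo=51, I_hi=100, C_lo=65.57, C_hi=235.81.
(100−51)/(235.81−65.57) × (93.62−65.57) + 51 = 49/170.24 × 28.05 + 51 ≈ 59.07 → 59.
O₃: 0.10895 ∈ [0.06622, 0.11764] ↔ index [101, 150].
101 + (0.10895−0.06622)·(150−101)/(0.11764−0.06622) = 101 + 0.04273·49/0.05142 ≈ 141.72, so AQI = 142.
Sub-indices: PM2.5→17, CO→55, NO₂→156, PM10→59, O₃→142. Ranked high→low: 156, 142, 59, 55, 17. Second-highest sub-index = 142.

142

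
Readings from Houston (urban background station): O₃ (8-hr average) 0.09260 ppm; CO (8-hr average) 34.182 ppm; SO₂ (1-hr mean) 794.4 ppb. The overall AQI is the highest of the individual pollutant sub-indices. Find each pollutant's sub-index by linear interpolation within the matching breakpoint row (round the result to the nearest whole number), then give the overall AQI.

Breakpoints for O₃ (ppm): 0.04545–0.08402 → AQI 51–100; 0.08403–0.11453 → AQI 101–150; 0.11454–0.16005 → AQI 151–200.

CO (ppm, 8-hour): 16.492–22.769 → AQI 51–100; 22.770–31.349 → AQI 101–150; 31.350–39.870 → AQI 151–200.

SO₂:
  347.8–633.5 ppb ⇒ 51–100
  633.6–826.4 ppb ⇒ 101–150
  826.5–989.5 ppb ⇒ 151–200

O₃: 0.09260 ∈ [0.08403, 0.11453] ↔ index [101, 150].
101 + (0.09260−0.08403)·(150−101)/(0.11453−0.08403) = 101 + 0.00857·49/0.03050 ≈ 114.77, so AQI = 115.
CO: 34.182 lies in 31.350–39.870, so I_lo=151, I_hi=200, C_lo=31.350, C_hi=39.870.
(200−151)/(39.870−31.350) × (34.182−31.350) + 151 = 49/8.520 × 2.832 + 151 ≈ 167.29 → 167.
SO₂: row 633.6–826.4 (AQI 101–150). (150−101)·(794.4−633.6)/(826.4−633.6) + 101 = 49·160.8/192.8 + 101 ≈ 141.87 → 142.
Sub-indices: O₃→115, CO→167, SO₂→142. Overall AQI = max = 167; dominant pollutant is CO.
AQI 167: Unhealthy.

167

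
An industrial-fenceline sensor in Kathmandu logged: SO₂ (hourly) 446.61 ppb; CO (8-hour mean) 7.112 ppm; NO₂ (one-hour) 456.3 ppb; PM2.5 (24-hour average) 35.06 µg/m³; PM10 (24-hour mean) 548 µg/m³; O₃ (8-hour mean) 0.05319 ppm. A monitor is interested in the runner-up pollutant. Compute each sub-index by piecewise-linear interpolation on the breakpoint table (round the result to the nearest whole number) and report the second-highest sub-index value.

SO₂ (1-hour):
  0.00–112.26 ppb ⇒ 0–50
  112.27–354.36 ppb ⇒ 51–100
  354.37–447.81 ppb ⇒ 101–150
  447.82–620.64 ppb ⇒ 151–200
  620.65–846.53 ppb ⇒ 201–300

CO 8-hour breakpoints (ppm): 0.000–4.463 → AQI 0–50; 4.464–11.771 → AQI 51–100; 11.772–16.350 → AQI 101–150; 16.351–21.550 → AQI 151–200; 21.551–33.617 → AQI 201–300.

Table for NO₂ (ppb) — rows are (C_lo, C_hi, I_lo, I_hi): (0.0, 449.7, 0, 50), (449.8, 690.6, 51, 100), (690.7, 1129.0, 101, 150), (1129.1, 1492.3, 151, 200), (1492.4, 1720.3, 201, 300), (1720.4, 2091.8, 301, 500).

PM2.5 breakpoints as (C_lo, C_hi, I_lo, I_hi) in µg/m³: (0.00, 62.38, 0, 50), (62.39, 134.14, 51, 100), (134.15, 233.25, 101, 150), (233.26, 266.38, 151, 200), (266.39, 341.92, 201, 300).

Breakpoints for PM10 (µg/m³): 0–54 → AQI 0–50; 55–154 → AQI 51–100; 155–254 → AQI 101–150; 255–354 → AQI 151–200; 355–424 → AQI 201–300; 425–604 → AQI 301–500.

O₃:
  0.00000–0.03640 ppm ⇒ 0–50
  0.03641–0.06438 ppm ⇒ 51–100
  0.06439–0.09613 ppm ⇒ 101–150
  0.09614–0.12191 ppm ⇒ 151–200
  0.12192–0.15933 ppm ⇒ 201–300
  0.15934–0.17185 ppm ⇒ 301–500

149

SO₂: 446.61 lies in 354.37–447.81, so I_lo=101, I_hi=150, C_lo=354.37, C_hi=447.81.
(150−101)/(447.81−354.37) × (446.61−354.37) + 101 = 49/93.44 × 92.24 + 101 ≈ 149.37 → 149.
CO: 7.112 ∈ [4.464, 11.771] ↔ index [51, 100].
51 + (7.112−4.464)·(100−51)/(11.771−4.464) = 51 + 2.648·49/7.307 ≈ 68.76, so AQI = 69.
NO₂: 456.3 ∈ [449.8, 690.6] ↔ index [51, 100].
51 + (456.3−449.8)·(100−51)/(690.6−449.8) = 51 + 6.5·49/240.8 ≈ 52.32, so AQI = 52.
PM2.5: 35.06 ∈ [0.00, 62.38] ↔ index [0, 50].
0 + (35.06−0.00)·(50−0)/(62.38−0.00) = 0 + 35.06·50/62.38 ≈ 28.10, so AQI = 28.
PM10: row 425–604 (AQI 301–500). (500−301)·(548−425)/(604−425) + 301 = 199·123/179 + 301 ≈ 437.74 → 438.
O₃: row 0.03641–0.06438 (AQI 51–100). (100−51)·(0.05319−0.03641)/(0.06438−0.03641) + 51 = 49·0.01678/0.02797 + 51 ≈ 80.40 → 80.
Sub-indices: SO₂→149, CO→69, NO₂→52, PM2.5→28, PM10→438, O₃→80. Ranked high→low: 438, 149, 80, 69, 52, 28. Second-highest sub-index = 149.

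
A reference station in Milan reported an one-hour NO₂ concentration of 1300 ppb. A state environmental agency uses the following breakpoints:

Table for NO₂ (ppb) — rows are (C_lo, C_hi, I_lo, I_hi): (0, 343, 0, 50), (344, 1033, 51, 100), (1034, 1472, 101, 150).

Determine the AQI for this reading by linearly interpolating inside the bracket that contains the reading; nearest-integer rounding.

NO₂ 1300: bracket 1034–1472 → index 101–150; slope 49/438, offset 266.
AQI = 101 + 49/438·266 ≈ 130.76 ⇒ 131.

131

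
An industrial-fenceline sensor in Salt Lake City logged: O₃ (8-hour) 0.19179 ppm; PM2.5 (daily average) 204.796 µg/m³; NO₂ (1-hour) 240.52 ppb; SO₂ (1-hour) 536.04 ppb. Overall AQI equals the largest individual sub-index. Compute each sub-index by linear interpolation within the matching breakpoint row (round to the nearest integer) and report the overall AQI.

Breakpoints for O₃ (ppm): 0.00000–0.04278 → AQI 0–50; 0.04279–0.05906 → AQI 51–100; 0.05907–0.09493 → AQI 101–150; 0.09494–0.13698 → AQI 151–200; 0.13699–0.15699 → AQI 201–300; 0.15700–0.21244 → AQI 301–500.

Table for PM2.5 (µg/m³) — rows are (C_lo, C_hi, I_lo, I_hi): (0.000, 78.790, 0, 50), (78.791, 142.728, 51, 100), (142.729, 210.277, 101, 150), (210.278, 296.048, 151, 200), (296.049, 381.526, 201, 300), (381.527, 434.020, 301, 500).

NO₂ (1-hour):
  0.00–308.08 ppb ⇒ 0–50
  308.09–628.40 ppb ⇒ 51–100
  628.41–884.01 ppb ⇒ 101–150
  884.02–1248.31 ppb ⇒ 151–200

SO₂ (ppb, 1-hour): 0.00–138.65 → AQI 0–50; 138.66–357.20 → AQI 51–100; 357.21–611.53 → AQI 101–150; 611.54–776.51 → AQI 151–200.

426

O₃: 0.19179 lies in 0.15700–0.21244, so I_lo=301, I_hi=500, C_lo=0.15700, C_hi=0.21244.
(500−301)/(0.21244−0.15700) × (0.19179−0.15700) + 301 = 199/0.05544 × 0.03479 + 301 ≈ 425.88 → 426.
PM2.5: 204.796 ∈ [142.729, 210.277] ↔ index [101, 150].
101 + (204.796−142.729)·(150−101)/(210.277−142.729) = 101 + 62.067·49/67.548 ≈ 146.02, so AQI = 146.
NO₂ 240.52: bracket 0.00–308.08 → index 0–50; slope 50/308.08, offset 240.52.
AQI = 0 + 50/308.08·240.52 ≈ 39.04 ⇒ 39.
SO₂: 536.04 lies in 357.21–611.53, so I_lo=101, I_hi=150, C_lo=357.21, C_hi=611.53.
(150−101)/(611.53−357.21) × (536.04−357.21) + 101 = 49/254.32 × 178.83 + 101 ≈ 135.46 → 135.
Sub-indices: O₃→426, PM2.5→146, NO₂→39, SO₂→135. Overall AQI = max = 426; dominant pollutant is O₃.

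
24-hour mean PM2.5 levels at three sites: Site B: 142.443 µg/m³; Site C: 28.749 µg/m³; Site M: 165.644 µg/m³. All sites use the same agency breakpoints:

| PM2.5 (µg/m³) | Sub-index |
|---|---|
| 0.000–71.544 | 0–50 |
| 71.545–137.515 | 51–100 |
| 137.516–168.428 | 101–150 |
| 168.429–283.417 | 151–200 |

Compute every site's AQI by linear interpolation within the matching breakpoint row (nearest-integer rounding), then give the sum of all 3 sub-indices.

275

Site B: row 137.516–168.428 (AQI 101–150). (150−101)·(142.443−137.516)/(168.428−137.516) + 101 = 49·4.927/30.912 + 101 ≈ 108.81 → 109.
Site C: 28.749 ∈ [0.000, 71.544] ↔ index [0, 50].
0 + (28.749−0.000)·(50−0)/(71.544−0.000) = 0 + 28.749·50/71.544 ≈ 20.09, so AQI = 20.
Site M: row 137.516–168.428 (AQI 101–150). (150−101)·(165.644−137.516)/(168.428−137.516) + 101 = 49·28.128/30.912 + 101 ≈ 145.59 → 146.
AQIs: Site B=109, Site C=20, Site M=146. Sum = 109 + 20 + 146 = 275.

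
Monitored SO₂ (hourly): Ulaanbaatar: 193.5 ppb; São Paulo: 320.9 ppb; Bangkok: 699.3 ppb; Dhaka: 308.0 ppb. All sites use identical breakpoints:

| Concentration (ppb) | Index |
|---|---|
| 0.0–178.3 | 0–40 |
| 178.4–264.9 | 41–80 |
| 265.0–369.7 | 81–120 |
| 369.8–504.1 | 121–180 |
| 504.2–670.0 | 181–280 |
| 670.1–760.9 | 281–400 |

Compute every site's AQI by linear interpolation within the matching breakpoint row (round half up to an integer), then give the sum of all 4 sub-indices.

566

Ulaanbaatar: 193.5 ∈ [178.4, 264.9] ↔ index [41, 80].
41 + (193.5−178.4)·(80−41)/(264.9−178.4) = 41 + 15.1·39/86.5 ≈ 47.81, so AQI = 48.
São Paulo: 320.9 lies in 265.0–369.7, so I_lo=81, I_hi=120, C_lo=265.0, C_hi=369.7.
(120−81)/(369.7−265.0) × (320.9−265.0) + 81 = 39/104.7 × 55.9 + 81 ≈ 101.82 → 102.
Bangkok: row 670.1–760.9 (AQI 281–400). (400−281)·(699.3−670.1)/(760.9−670.1) + 281 = 119·29.2/90.8 + 281 ≈ 319.27 → 319.
Dhaka: 308.0 lies in 265.0–369.7, so I_lo=81, I_hi=120, C_lo=265.0, C_hi=369.7.
(120−81)/(369.7−265.0) × (308.0−265.0) + 81 = 39/104.7 × 43.0 + 81 ≈ 97.02 → 97.
AQIs: Ulaanbaatar=48, São Paulo=102, Bangkok=319, Dhaka=97. Sum = 48 + 102 + 319 + 97 = 566.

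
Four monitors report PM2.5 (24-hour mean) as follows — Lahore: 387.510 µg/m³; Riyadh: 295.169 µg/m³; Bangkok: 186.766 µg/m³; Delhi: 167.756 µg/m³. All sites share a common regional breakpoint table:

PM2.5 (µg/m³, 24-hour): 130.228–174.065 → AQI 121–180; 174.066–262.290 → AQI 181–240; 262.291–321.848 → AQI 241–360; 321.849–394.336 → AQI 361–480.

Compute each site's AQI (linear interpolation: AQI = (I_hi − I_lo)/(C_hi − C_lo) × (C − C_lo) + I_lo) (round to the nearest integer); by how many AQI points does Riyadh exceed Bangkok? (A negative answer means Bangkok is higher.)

Lahore: 387.510 ∈ [321.849, 394.336] ↔ index [361, 480].
361 + (387.510−321.849)·(480−361)/(394.336−321.849) = 361 + 65.661·119/72.487 ≈ 468.79, so AQI = 469.
Riyadh: 295.169 ∈ [262.291, 321.848] ↔ index [241, 360].
241 + (295.169−262.291)·(360−241)/(321.848−262.291) = 241 + 32.878·119/59.557 ≈ 306.69, so AQI = 307.
Bangkok: row 174.066–262.290 (AQI 181–240). (240−181)·(186.766−174.066)/(262.290−174.066) + 181 = 59·12.700/88.224 + 181 ≈ 189.49 → 189.
Delhi 167.756: bracket 130.228–174.065 → index 121–180; slope 59/43.837, offset 37.528.
AQI = 121 + 59/43.837·37.528 ≈ 171.51 ⇒ 172.
AQIs: Lahore=469, Riyadh=307, Bangkok=189, Delhi=172. Riyadh (307) − Bangkok (189) = 118.

118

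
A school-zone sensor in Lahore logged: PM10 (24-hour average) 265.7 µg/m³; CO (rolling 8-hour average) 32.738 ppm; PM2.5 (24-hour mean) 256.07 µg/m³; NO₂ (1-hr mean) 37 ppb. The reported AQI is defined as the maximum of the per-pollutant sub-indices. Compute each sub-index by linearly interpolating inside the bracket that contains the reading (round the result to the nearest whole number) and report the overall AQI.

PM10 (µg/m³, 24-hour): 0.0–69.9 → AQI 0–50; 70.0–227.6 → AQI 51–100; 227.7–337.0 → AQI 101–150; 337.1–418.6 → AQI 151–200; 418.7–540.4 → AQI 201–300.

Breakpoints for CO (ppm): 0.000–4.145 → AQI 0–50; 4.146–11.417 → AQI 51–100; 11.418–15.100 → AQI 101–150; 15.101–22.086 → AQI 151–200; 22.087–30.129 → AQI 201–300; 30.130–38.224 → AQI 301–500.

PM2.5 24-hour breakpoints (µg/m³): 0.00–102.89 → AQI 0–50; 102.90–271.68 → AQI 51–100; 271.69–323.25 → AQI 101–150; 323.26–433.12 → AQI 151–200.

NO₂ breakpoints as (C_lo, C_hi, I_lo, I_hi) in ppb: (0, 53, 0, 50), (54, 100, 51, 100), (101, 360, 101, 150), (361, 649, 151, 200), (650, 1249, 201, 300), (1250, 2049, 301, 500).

PM10: 265.7 ∈ [227.7, 337.0] ↔ index [101, 150].
101 + (265.7−227.7)·(150−101)/(337.0−227.7) = 101 + 38.0·49/109.3 ≈ 118.04, so AQI = 118.
CO: 32.738 lies in 30.130–38.224, so I_lo=301, I_hi=500, C_lo=30.130, C_hi=38.224.
(500−301)/(38.224−30.130) × (32.738−30.130) + 301 = 199/8.094 × 2.608 + 301 ≈ 365.12 → 365.
PM2.5: row 102.90–271.68 (AQI 51–100). (100−51)·(256.07−102.90)/(271.68−102.90) + 51 = 49·153.17/168.78 + 51 ≈ 95.47 → 95.
NO₂: 37 ∈ [0, 53] ↔ index [0, 50].
0 + (37−0)·(50−0)/(53−0) = 0 + 37·50/53 ≈ 34.91, so AQI = 35.
Sub-indices: PM10→118, CO→365, PM2.5→95, NO₂→35. Overall AQI = max = 365; dominant pollutant is CO.

365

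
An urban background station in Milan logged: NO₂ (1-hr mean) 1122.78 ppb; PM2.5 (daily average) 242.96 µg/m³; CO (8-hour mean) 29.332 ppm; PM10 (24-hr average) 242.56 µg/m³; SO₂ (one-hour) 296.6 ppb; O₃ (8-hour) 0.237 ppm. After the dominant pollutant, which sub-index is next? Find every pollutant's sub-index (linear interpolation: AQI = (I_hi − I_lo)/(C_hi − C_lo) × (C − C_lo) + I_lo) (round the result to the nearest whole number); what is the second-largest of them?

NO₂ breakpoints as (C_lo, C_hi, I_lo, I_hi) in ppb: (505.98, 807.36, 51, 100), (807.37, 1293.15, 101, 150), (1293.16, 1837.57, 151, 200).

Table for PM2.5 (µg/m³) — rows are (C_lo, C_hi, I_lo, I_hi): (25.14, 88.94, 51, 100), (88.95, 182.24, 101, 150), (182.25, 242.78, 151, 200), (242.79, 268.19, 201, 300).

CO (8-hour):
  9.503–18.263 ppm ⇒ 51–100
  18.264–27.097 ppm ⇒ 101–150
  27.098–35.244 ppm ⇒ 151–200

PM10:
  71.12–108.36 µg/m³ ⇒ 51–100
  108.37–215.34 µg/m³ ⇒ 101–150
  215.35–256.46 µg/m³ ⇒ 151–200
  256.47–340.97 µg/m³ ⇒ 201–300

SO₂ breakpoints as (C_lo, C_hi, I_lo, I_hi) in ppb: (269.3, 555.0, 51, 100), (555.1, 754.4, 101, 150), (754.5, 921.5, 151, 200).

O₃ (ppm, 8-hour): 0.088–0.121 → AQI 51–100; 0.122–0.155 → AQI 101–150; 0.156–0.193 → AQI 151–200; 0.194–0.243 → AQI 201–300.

NO₂: row 807.37–1293.15 (AQI 101–150). (150−101)·(1122.78−807.37)/(1293.15−807.37) + 101 = 49·315.41/485.78 + 101 ≈ 132.81 → 133.
PM2.5 242.96: bracket 242.79–268.19 → index 201–300; slope 99/25.40, offset 0.17.
AQI = 201 + 99/25.40·0.17 ≈ 201.66 ⇒ 202.
CO: 29.332 lies in 27.098–35.244, so I_lo=151, I_hi=200, C_lo=27.098, C_hi=35.244.
(200−151)/(35.244−27.098) × (29.332−27.098) + 151 = 49/8.146 × 2.234 + 151 ≈ 164.44 → 164.
PM10 242.56: bracket 215.35–256.46 → index 151–200; slope 49/41.11, offset 27.21.
AQI = 151 + 49/41.11·27.21 ≈ 183.43 ⇒ 183.
SO₂: 296.6 lies in 269.3–555.0, so I_lo=51, I_hi=100, C_lo=269.3, C_hi=555.0.
(100−51)/(555.0−269.3) × (296.6−269.3) + 51 = 49/285.7 × 27.3 + 51 ≈ 55.68 → 56.
O₃ 0.237: bracket 0.194–0.243 → index 201–300; slope 99/0.049, offset 0.043.
AQI = 201 + 99/0.049·0.043 ≈ 287.88 ⇒ 288.
Sub-indices: NO₂→133, PM2.5→202, CO→164, PM10→183, SO₂→56, O₃→288. Ranked high→low: 288, 202, 183, 164, 133, 56. Second-highest sub-index = 202.

202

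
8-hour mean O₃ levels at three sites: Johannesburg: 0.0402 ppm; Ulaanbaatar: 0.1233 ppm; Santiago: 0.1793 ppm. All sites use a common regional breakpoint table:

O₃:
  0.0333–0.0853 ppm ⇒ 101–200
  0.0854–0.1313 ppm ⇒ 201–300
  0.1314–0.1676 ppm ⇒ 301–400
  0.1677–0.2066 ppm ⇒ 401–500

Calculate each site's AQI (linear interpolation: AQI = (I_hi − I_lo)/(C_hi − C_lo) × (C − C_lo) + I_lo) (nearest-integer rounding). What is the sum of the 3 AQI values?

828

Johannesburg: 0.0402 lies in 0.0333–0.0853, so I_lo=101, I_hi=200, C_lo=0.0333, C_hi=0.0853.
(200−101)/(0.0853−0.0333) × (0.0402−0.0333) + 101 = 99/0.0520 × 0.0069 + 101 ≈ 114.14 → 114.
Ulaanbaatar: 0.1233 ∈ [0.0854, 0.1313] ↔ index [201, 300].
201 + (0.1233−0.0854)·(300−201)/(0.1313−0.0854) = 201 + 0.0379·99/0.0459 ≈ 282.75, so AQI = 283.
Santiago: 0.1793 ∈ [0.1677, 0.2066] ↔ index [401, 500].
401 + (0.1793−0.1677)·(500−401)/(0.2066−0.1677) = 401 + 0.0116·99/0.0389 ≈ 430.52, so AQI = 431.
AQIs: Johannesburg=114, Ulaanbaatar=283, Santiago=431. Sum = 114 + 283 + 431 = 828.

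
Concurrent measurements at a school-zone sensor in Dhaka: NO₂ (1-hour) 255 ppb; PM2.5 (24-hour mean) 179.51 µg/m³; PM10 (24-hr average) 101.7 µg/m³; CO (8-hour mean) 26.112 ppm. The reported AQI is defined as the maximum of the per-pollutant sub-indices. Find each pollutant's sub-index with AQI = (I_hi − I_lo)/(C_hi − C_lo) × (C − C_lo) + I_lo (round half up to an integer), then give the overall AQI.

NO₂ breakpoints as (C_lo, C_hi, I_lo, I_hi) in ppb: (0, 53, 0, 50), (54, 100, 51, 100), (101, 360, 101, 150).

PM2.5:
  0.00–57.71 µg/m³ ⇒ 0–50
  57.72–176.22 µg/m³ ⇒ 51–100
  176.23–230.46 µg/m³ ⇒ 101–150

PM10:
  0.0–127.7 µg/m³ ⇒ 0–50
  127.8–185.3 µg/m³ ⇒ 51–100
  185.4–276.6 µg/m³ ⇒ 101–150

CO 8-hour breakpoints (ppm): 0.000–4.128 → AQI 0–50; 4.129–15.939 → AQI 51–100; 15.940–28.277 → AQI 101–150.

141

NO₂ 255: bracket 101–360 → index 101–150; slope 49/259, offset 154.
AQI = 101 + 49/259·154 ≈ 130.14 ⇒ 130.
PM2.5: row 176.23–230.46 (AQI 101–150). (150−101)·(179.51−176.23)/(230.46−176.23) + 101 = 49·3.28/54.23 + 101 ≈ 103.96 → 104.
PM10: 101.7 ∈ [0.0, 127.7] ↔ index [0, 50].
0 + (101.7−0.0)·(50−0)/(127.7−0.0) = 0 + 101.7·50/127.7 ≈ 39.82, so AQI = 40.
CO: 26.112 lies in 15.940–28.277, so I_lo=101, I_hi=150, C_lo=15.940, C_hi=28.277.
(150−101)/(28.277−15.940) × (26.112−15.940) + 101 = 49/12.337 × 10.172 + 101 ≈ 141.40 → 141.
Sub-indices: NO₂→130, PM2.5→104, PM10→40, CO→141. Overall AQI = max = 141; dominant pollutant is CO.
AQI 141: Unhealthy for Sensitive Groups.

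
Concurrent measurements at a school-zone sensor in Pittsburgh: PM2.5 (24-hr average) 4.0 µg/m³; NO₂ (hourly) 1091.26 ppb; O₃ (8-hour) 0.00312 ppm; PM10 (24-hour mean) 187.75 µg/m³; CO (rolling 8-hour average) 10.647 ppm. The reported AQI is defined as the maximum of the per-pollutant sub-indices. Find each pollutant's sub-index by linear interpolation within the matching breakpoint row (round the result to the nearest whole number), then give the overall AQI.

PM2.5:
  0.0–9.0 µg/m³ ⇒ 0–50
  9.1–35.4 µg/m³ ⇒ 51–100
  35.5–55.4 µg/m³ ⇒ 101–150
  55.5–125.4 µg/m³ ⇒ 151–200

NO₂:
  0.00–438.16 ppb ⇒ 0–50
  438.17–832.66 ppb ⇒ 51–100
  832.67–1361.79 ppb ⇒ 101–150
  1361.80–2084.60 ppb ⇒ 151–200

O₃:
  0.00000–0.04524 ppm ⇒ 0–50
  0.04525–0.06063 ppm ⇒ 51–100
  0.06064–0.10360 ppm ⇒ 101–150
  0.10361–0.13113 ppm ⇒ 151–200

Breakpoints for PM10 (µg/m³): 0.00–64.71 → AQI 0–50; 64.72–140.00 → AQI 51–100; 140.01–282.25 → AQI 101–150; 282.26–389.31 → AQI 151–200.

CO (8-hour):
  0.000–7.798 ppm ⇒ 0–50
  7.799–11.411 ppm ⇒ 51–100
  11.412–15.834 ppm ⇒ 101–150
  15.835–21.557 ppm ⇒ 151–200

PM2.5: 4.0 lies in 0.0–9.0, so I_lo=0, I_hi=50, C_lo=0.0, C_hi=9.0.
(50−0)/(9.0−0.0) × (4.0−0.0) + 0 = 50/9.0 × 4.0 + 0 ≈ 22.22 → 22.
NO₂: 1091.26 lies in 832.67–1361.79, so I_lo=101, I_hi=150, C_lo=832.67, C_hi=1361.79.
(150−101)/(1361.79−832.67) × (1091.26−832.67) + 101 = 49/529.12 × 258.59 + 101 ≈ 124.95 → 125.
O₃: 0.00312 lies in 0.00000–0.04524, so I_lo=0, I_hi=50, C_lo=0.00000, C_hi=0.04524.
(50−0)/(0.04524−0.00000) × (0.00312−0.00000) + 0 = 50/0.04524 × 0.00312 + 0 ≈ 3.45 → 3.
PM10: 187.75 lies in 140.01–282.25, so I_lo=101, I_hi=150, C_lo=140.01, C_hi=282.25.
(150−101)/(282.25−140.01) × (187.75−140.01) + 101 = 49/142.24 × 47.74 + 101 ≈ 117.45 → 117.
CO 10.647: bracket 7.799–11.411 → index 51–100; slope 49/3.612, offset 2.848.
AQI = 51 + 49/3.612·2.848 ≈ 89.64 ⇒ 90.
Sub-indices: PM2.5→22, NO₂→125, O₃→3, PM10→117, CO→90. Overall AQI = max = 125; dominant pollutant is NO₂.
AQI 125: Unhealthy for Sensitive Groups.

125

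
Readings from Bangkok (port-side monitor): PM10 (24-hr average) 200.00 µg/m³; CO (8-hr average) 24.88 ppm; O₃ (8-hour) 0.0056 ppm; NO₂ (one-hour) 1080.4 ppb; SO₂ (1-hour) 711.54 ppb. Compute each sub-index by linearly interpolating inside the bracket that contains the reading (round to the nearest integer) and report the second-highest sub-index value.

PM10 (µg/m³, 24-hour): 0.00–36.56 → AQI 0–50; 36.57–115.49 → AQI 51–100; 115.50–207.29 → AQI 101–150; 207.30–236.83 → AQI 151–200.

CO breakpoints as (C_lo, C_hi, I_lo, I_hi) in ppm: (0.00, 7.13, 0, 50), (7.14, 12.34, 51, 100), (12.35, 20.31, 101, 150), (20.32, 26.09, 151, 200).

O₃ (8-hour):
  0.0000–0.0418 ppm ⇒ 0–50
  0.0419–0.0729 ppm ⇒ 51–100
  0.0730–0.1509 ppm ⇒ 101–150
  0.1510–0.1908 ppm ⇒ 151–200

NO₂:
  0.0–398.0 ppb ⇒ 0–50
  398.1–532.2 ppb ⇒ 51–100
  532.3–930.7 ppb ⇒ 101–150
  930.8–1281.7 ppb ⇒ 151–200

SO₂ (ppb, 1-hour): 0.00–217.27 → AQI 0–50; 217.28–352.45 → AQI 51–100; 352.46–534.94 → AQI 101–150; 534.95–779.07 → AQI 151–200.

PM10: 200.00 lies in 115.50–207.29, so I_lo=101, I_hi=150, C_lo=115.50, C_hi=207.29.
(150−101)/(207.29−115.50) × (200.00−115.50) + 101 = 49/91.79 × 84.50 + 101 ≈ 146.11 → 146.
CO: row 20.32–26.09 (AQI 151–200). (200−151)·(24.88−20.32)/(26.09−20.32) + 151 = 49·4.56/5.77 + 151 ≈ 189.72 → 190.
O₃ 0.0056: bracket 0.0000–0.0418 → index 0–50; slope 50/0.0418, offset 0.0056.
AQI = 0 + 50/0.0418·0.0056 ≈ 6.70 ⇒ 7.
NO₂: row 930.8–1281.7 (AQI 151–200). (200−151)·(1080.4−930.8)/(1281.7−930.8) + 151 = 49·149.6/350.9 + 151 ≈ 171.89 → 172.
SO₂: 711.54 lies in 534.95–779.07, so I_lo=151, I_hi=200, C_lo=534.95, C_hi=779.07.
(200−151)/(779.07−534.95) × (711.54−534.95) + 151 = 49/244.12 × 176.59 + 151 ≈ 186.45 → 186.
Sub-indices: PM10→146, CO→190, O₃→7, NO₂→172, SO₂→186. Ranked high→low: 190, 186, 172, 146, 7. Second-highest sub-index = 186.

186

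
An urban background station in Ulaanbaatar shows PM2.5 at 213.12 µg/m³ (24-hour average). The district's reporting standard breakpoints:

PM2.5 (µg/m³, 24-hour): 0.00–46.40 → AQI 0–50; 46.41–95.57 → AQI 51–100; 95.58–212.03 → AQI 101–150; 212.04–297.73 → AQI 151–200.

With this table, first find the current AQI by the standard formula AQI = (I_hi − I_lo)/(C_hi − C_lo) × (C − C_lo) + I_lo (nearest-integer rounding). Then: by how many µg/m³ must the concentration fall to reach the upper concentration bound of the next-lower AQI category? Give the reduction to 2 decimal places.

PM2.5: 213.12 ∈ [212.04, 297.73] ↔ index [151, 200].
151 + (213.12−212.04)·(200−151)/(297.73−212.04) = 151 + 1.08·49/85.69 ≈ 151.62, so AQI = 152.
Current AQI 152 is in the Unhealthy range (151–200). The next-lower category tops out at AQI 150, whose upper concentration bound is 212.03 µg/m³.
Reduction needed = 213.12 − 212.03 = 1.09 µg/m³.

1.09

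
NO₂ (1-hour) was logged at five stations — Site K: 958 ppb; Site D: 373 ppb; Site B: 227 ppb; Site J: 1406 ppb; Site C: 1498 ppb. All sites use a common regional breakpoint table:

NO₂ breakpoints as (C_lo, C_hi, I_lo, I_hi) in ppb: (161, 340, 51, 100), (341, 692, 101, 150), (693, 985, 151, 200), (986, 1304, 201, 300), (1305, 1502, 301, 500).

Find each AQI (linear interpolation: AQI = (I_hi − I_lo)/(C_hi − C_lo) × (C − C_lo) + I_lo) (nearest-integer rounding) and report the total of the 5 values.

Site K 958: bracket 693–985 → index 151–200; slope 49/292, offset 265.
AQI = 151 + 49/292·265 ≈ 195.47 ⇒ 195.
Site D: row 341–692 (AQI 101–150). (150−101)·(373−341)/(692−341) + 101 = 49·32/351 + 101 ≈ 105.47 → 105.
Site B: 227 lies in 161–340, so I_lo=51, I_hi=100, C_lo=161, C_hi=340.
(100−51)/(340−161) × (227−161) + 51 = 49/179 × 66 + 51 ≈ 69.07 → 69.
Site J 1406: bracket 1305–1502 → index 301–500; slope 199/197, offset 101.
AQI = 301 + 199/197·101 ≈ 403.03 ⇒ 403.
Site C 1498: bracket 1305–1502 → index 301–500; slope 199/197, offset 193.
AQI = 301 + 199/197·193 ≈ 495.96 ⇒ 496.
AQIs: Site K=195, Site D=105, Site B=69, Site J=403, Site C=496. Sum = 195 + 105 + 69 + 403 + 496 = 1268.

1268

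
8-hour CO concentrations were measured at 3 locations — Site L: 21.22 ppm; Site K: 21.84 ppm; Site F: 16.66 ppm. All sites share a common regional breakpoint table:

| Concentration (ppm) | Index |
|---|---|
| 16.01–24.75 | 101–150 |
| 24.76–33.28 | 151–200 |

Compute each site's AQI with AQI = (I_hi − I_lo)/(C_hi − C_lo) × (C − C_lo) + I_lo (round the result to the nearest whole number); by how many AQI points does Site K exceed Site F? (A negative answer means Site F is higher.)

29

Site L 21.22: bracket 16.01–24.75 → index 101–150; slope 49/8.74, offset 5.21.
AQI = 101 + 49/8.74·5.21 ≈ 130.21 ⇒ 130.
Site K: 21.84 lies in 16.01–24.75, so I_lo=101, I_hi=150, C_lo=16.01, C_hi=24.75.
(150−101)/(24.75−16.01) × (21.84−16.01) + 101 = 49/8.74 × 5.83 + 101 ≈ 133.69 → 134.
Site F: row 16.01–24.75 (AQI 101–150). (150−101)·(16.66−16.01)/(24.75−16.01) + 101 = 49·0.65/8.74 + 101 ≈ 104.64 → 105.
AQIs: Site L=130, Site K=134, Site F=105. Site K (134) − Site F (105) = 29.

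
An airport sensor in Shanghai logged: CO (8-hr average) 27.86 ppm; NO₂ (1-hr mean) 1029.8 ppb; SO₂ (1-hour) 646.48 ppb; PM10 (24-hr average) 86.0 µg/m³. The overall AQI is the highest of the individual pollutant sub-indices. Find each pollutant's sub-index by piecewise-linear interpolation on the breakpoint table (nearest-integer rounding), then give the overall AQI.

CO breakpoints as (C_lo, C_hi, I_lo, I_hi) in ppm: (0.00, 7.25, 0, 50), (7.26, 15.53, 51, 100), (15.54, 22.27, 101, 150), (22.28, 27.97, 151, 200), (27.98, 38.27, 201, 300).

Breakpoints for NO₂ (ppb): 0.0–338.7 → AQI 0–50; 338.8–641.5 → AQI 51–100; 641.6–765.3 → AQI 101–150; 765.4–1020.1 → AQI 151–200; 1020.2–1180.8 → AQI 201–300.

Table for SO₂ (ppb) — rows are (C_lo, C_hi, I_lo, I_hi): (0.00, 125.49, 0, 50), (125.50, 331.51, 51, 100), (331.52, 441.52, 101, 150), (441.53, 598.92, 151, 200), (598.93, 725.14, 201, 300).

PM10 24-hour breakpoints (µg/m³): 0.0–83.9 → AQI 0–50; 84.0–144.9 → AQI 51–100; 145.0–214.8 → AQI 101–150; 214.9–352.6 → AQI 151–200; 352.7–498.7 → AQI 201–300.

CO: 27.86 lies in 22.28–27.97, so I_lo=151, I_hi=200, C_lo=22.28, C_hi=27.97.
(200−151)/(27.97−22.28) × (27.86−22.28) + 151 = 49/5.69 × 5.58 + 151 ≈ 199.05 → 199.
NO₂: 1029.8 ∈ [1020.2, 1180.8] ↔ index [201, 300].
201 + (1029.8−1020.2)·(300−201)/(1180.8−1020.2) = 201 + 9.6·99/160.6 ≈ 206.92, so AQI = 207.
SO₂ 646.48: bracket 598.93–725.14 → index 201–300; slope 99/126.21, offset 47.55.
AQI = 201 + 99/126.21·47.55 ≈ 238.30 ⇒ 238.
PM10: 86.0 ∈ [84.0, 144.9] ↔ index [51, 100].
51 + (86.0−84.0)·(100−51)/(144.9−84.0) = 51 + 2.0·49/60.9 ≈ 52.61, so AQI = 53.
Sub-indices: CO→199, NO₂→207, SO₂→238, PM10→53. Overall AQI = max = 238; dominant pollutant is SO₂.

238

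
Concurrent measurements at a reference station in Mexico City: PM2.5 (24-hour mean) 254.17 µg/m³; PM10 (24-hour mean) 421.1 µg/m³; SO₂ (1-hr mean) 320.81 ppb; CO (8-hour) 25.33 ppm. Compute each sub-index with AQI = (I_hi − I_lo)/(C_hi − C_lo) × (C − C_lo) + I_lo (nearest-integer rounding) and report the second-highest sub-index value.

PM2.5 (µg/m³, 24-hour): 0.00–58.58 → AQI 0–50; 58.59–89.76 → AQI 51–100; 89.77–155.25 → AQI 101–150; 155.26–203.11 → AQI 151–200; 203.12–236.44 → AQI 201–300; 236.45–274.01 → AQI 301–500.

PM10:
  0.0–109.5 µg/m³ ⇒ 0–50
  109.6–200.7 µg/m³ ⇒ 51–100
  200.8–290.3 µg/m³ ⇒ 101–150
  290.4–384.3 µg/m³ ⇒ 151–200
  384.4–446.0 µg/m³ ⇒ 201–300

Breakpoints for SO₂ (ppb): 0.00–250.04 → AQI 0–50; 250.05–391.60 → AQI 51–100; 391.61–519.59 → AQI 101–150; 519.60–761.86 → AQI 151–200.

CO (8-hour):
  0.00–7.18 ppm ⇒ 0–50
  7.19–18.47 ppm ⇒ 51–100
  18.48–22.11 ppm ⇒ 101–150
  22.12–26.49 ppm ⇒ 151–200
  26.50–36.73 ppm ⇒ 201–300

260

PM2.5: 254.17 lies in 236.45–274.01, so I_lo=301, I_hi=500, C_lo=236.45, C_hi=274.01.
(500−301)/(274.01−236.45) × (254.17−236.45) + 301 = 199/37.56 × 17.72 + 301 ≈ 394.88 → 395.
PM10: row 384.4–446.0 (AQI 201–300). (300−201)·(421.1−384.4)/(446.0−384.4) + 201 = 99·36.7/61.6 + 201 ≈ 259.98 → 260.
SO₂ 320.81: bracket 250.05–391.60 → index 51–100; slope 49/141.55, offset 70.76.
AQI = 51 + 49/141.55·70.76 ≈ 75.49 ⇒ 75.
CO: row 22.12–26.49 (AQI 151–200). (200−151)·(25.33−22.12)/(26.49−22.12) + 151 = 49·3.21/4.37 + 151 ≈ 186.99 → 187.
Sub-indices: PM2.5→395, PM10→260, SO₂→75, CO→187. Ranked high→low: 395, 260, 187, 75. Second-highest sub-index = 260.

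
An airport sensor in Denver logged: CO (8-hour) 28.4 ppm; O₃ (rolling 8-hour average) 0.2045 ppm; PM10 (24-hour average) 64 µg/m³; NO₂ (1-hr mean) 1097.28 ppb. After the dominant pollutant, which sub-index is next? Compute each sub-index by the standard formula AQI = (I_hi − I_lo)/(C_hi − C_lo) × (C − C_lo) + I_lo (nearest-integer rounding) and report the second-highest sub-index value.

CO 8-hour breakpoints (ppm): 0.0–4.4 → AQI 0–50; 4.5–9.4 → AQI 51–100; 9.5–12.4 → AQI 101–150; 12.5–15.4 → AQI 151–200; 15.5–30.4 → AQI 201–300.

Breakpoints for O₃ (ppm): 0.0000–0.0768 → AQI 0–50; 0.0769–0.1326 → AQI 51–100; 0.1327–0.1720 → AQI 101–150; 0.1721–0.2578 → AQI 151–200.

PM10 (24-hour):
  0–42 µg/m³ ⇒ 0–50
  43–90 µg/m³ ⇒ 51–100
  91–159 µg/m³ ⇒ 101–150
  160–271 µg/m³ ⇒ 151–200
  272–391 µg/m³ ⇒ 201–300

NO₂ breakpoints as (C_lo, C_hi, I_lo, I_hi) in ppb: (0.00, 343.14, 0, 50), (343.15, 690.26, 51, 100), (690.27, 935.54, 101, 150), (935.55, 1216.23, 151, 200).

179

CO: 28.4 lies in 15.5–30.4, so I_lo=201, I_hi=300, C_lo=15.5, C_hi=30.4.
(300−201)/(30.4−15.5) × (28.4−15.5) + 201 = 99/14.9 × 12.9 + 201 ≈ 286.71 → 287.
O₃: 0.2045 ∈ [0.1721, 0.2578] ↔ index [151, 200].
151 + (0.2045−0.1721)·(200−151)/(0.2578−0.1721) = 151 + 0.0324·49/0.0857 ≈ 169.53, so AQI = 170.
PM10: row 43–90 (AQI 51–100). (100−51)·(64−43)/(90−43) + 51 = 49·21/47 + 51 ≈ 72.89 → 73.
NO₂: 1097.28 ∈ [935.55, 1216.23] ↔ index [151, 200].
151 + (1097.28−935.55)·(200−151)/(1216.23−935.55) = 151 + 161.73·49/280.68 ≈ 179.23, so AQI = 179.
Sub-indices: CO→287, O₃→170, PM10→73, NO₂→179. Ranked high→low: 287, 179, 170, 73. Second-highest sub-index = 179.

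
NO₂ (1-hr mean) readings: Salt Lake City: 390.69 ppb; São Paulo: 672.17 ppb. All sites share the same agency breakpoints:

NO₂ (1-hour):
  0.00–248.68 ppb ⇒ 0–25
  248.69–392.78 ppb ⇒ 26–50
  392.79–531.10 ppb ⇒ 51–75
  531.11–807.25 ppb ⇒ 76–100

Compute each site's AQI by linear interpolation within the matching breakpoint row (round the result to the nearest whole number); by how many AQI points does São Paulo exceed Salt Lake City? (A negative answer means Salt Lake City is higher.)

Salt Lake City: 390.69 lies in 248.69–392.78, so I_lo=26, I_hi=50, C_lo=248.69, C_hi=392.78.
(50−26)/(392.78−248.69) × (390.69−248.69) + 26 = 24/144.09 × 142.00 + 26 ≈ 49.65 → 50.
São Paulo: 672.17 lies in 531.11–807.25, so I_lo=76, I_hi=100, C_lo=531.11, C_hi=807.25.
(100−76)/(807.25−531.11) × (672.17−531.11) + 76 = 24/276.14 × 141.06 + 76 ≈ 88.26 → 88.
AQIs: Salt Lake City=50, São Paulo=88. São Paulo (88) − Salt Lake City (50) = 38.

38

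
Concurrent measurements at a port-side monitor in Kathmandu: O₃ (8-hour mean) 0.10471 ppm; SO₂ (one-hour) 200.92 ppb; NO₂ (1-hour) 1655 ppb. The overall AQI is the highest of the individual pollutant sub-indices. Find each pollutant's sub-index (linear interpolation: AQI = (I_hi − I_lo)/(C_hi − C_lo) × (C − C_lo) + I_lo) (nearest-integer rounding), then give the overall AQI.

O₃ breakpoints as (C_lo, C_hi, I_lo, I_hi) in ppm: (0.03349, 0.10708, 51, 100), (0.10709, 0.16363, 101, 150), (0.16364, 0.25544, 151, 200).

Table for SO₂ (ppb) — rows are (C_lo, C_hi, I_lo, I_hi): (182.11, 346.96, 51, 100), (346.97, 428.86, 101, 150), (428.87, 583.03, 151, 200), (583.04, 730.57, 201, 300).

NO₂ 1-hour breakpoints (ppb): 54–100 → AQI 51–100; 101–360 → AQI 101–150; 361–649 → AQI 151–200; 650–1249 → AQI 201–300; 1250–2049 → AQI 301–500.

402

O₃: 0.10471 ∈ [0.03349, 0.10708] ↔ index [51, 100].
51 + (0.10471−0.03349)·(100−51)/(0.10708−0.03349) = 51 + 0.07122·49/0.07359 ≈ 98.42, so AQI = 98.
SO₂: 200.92 ∈ [182.11, 346.96] ↔ index [51, 100].
51 + (200.92−182.11)·(100−51)/(346.96−182.11) = 51 + 18.81·49/164.85 ≈ 56.59, so AQI = 57.
NO₂: row 1250–2049 (AQI 301–500). (500−301)·(1655−1250)/(2049−1250) + 301 = 199·405/799 + 301 ≈ 401.87 → 402.
Sub-indices: O₃→98, SO₂→57, NO₂→402. Overall AQI = max = 402; dominant pollutant is NO₂.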